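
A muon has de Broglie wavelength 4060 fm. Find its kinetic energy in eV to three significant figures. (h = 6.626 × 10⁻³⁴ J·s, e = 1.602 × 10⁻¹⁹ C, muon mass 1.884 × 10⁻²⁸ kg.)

KE = 441 eV

p = h/λ = 6.626 × 10⁻³⁴ / 4.060 × 10⁻¹² = 1.632 × 10⁻²² kg·m/s.
KE = p²/(2m) = (1.632 × 10⁻²²)² / (2 × 1.884 × 10⁻²⁸) = 7.069 × 10⁻¹⁷ J = 441 eV.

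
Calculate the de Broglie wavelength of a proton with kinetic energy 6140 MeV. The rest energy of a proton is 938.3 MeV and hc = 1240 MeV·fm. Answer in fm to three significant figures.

λ = 0.177 fm

Total energy E = KE + m₀c² = 6140 + 938.3 = 7078.3 MeV.
(pc)² = E² − (m₀c²)² = (7078.3)² − (938.3)² = 4.922 × 10⁷ MeV², so pc = 7016 MeV.
λ = hc/(pc) = 1240 MeV·fm / 7016 MeV = 0.177 fm.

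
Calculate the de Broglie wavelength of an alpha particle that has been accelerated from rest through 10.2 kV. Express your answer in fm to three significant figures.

λ = 101 fm

KE = 2eV = 2 × 1.602 × 10⁻¹⁹ × 1.020 × 10⁴ = 3.268 × 10⁻¹⁵ J.
p = √(2mKE) = √(2 × 6.645 × 10⁻²⁷ × 3.268 × 10⁻¹⁵) = 6.590 × 10⁻²¹ kg·m/s.
λ = h/p = 6.626 × 10⁻³⁴ / 6.590 × 10⁻²¹ = 1.01 × 10⁻¹³ m = 101 fm.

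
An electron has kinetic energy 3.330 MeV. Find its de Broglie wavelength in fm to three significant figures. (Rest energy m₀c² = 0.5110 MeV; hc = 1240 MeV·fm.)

λ = 326 fm

Total energy E = KE + m₀c² = 3.330 + 0.5110 = 3.8410 MeV.
(pc)² = E² − (m₀c²)² = (3.8410)² − (0.5110)² = 14.49 MeV², so pc = 3.807 MeV.
λ = hc/(pc) = 1240 MeV·fm / 3.807 MeV = 326 fm.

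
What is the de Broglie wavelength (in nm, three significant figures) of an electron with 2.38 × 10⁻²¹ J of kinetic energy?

λ = 10.1 nm

p = √(2mKE) = √(2 × 9.109 × 10⁻³¹ × 2.380 × 10⁻²¹) = 6.585 × 10⁻²⁶ kg·m/s.
λ = h/p = 6.626 × 10⁻³⁴ / 6.585 × 10⁻²⁶ = 1.01 × 10⁻⁸ m = 10.1 nm.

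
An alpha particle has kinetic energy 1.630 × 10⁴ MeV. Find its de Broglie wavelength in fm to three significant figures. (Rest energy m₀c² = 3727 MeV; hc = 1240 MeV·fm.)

Total energy E = KE + m₀c² = 1.630 × 10⁴ + 3727 = 20027 MeV.
(pc)² = E² − (m₀c²)² = (20027)² − (3727)² = 3.872 × 10⁸ MeV², so pc = 1.968 × 10⁴ MeV.
λ = hc/(pc) = 1240 MeV·fm / 1.968 × 10⁴ MeV = 0.0630 fm.

λ = 0.0630 fm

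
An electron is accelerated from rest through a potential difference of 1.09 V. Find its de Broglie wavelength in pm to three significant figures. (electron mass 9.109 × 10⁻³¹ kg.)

λ = 1170 pm

KE = eV = 1.602 × 10⁻¹⁹ × 1.090 = 1.746 × 10⁻¹⁹ J.
p = √(2mKE) = √(2 × 9.109 × 10⁻³¹ × 1.746 × 10⁻¹⁹) = 5.640 × 10⁻²⁵ kg·m/s.
λ = h/p = 6.626 × 10⁻³⁴ / 5.640 × 10⁻²⁵ = 1.17 × 10⁻⁹ m = 1170 pm.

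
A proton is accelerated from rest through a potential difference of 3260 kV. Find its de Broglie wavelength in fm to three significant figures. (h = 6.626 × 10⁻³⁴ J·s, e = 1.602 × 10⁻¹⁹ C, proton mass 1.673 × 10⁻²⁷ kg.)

λ = 15.9 fm

KE = eV = 1.602 × 10⁻¹⁹ × 3.260 × 10⁶ = 5.223 × 10⁻¹³ J.
p = √(2mKE) = √(2 × 1.673 × 10⁻²⁷ × 5.223 × 10⁻¹³) = 4.180 × 10⁻²⁰ kg·m/s.
λ = h/p = 6.626 × 10⁻³⁴ / 4.180 × 10⁻²⁰ = 1.59 × 10⁻¹⁴ m = 15.9 fm.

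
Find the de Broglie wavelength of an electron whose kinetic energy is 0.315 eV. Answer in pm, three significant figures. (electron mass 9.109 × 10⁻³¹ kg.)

λ = 2190 pm

KE = 0.315 eV = 5.046 × 10⁻²⁰ J.
p = √(2mKE) = √(2 × 9.109 × 10⁻³¹ × 5.046 × 10⁻²⁰) = 3.032 × 10⁻²⁵ kg·m/s.
λ = h/p = 6.626 × 10⁻³⁴ / 3.032 × 10⁻²⁵ = 2.19 × 10⁻⁹ m = 2190 pm.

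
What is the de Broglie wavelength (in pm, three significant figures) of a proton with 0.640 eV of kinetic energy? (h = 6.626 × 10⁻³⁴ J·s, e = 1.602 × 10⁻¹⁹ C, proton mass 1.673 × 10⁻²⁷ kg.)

KE = 0.640 eV = 1.025 × 10⁻¹⁹ J.
p = √(2mKE) = √(2 × 1.673 × 10⁻²⁷ × 1.025 × 10⁻¹⁹) = 1.852 × 10⁻²³ kg·m/s.
λ = h/p = 6.626 × 10⁻³⁴ / 1.852 × 10⁻²³ = 3.58 × 10⁻¹¹ m = 35.8 pm.

λ = 35.8 pm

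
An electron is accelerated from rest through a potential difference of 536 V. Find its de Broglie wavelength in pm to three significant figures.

λ = 53.0 pm

KE = eV = 1.602 × 10⁻¹⁹ × 536.0 = 8.587 × 10⁻¹⁷ J.
p = √(2mKE) = √(2 × 9.109 × 10⁻³¹ × 8.587 × 10⁻¹⁷) = 1.251 × 10⁻²³ kg·m/s.
λ = h/p = 6.626 × 10⁻³⁴ / 1.251 × 10⁻²³ = 5.30 × 10⁻¹¹ m = 53.0 pm.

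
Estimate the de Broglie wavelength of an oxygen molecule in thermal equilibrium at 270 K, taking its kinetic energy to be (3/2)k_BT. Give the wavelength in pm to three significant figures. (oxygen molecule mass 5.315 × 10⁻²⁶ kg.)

KE = (3/2)k_BT = 1.5 × 1.381 × 10⁻²³ × 270 = 5.593 × 10⁻²¹ J.
p = √(2mKE) = √(2 × 5.315 × 10⁻²⁶ × 5.593 × 10⁻²¹) = 2.438 × 10⁻²³ kg·m/s.
λ = h/p = 2.72 × 10⁻¹¹ m = 27.2 pm.

λ = 27.2 pm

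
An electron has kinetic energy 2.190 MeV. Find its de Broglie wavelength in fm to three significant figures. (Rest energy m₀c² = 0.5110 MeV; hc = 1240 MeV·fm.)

λ = 468 fm

Total energy E = KE + m₀c² = 2.190 + 0.5110 = 2.7010 MeV.
(pc)² = E² − (m₀c²)² = (2.7010)² − (0.5110)² = 7.034 MeV², so pc = 2.652 MeV.
λ = hc/(pc) = 1240 MeV·fm / 2.652 MeV = 468 fm.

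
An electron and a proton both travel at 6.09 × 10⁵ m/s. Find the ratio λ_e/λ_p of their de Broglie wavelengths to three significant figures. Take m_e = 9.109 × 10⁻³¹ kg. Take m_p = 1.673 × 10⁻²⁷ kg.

At fixed v, p = mv so λ = h/(mv) ∝ 1/m.
λ_e/λ_p = m_p/m_e = 1.673 × 10⁻²⁷/9.109 × 10⁻³¹ = 1840.

λ_e/λ_p = 1840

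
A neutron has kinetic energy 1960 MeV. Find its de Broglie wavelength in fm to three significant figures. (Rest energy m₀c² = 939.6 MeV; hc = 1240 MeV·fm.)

λ = 0.452 fm

Total energy E = KE + m₀c² = 1960 + 939.6 = 2899.6 MeV.
(pc)² = E² − (m₀c²)² = (2899.6)² − (939.6)² = 7.525 × 10⁶ MeV², so pc = 2743 MeV.
λ = hc/(pc) = 1240 MeV·fm / 2743 MeV = 0.452 fm.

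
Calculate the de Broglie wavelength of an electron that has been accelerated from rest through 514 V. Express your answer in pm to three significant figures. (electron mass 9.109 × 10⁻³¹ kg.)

λ = 54.1 pm

KE = eV = 1.602 × 10⁻¹⁹ × 514.0 = 8.234 × 10⁻¹⁷ J.
p = √(2mKE) = √(2 × 9.109 × 10⁻³¹ × 8.234 × 10⁻¹⁷) = 1.225 × 10⁻²³ kg·m/s.
λ = h/p = 6.626 × 10⁻³⁴ / 1.225 × 10⁻²³ = 5.41 × 10⁻¹¹ m = 54.1 pm.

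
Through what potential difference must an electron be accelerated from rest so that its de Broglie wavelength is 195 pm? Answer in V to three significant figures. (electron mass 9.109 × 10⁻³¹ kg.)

V = 39.6 V

p = h/λ = 6.626 × 10⁻³⁴ / 1.950 × 10⁻¹⁰ = 3.398 × 10⁻²⁴ kg·m/s.
KE = p²/(2m) = 6.338 × 10⁻¹⁸ J.
V = KE/e = 6.338 × 10⁻¹⁸ / (1.602 × 10⁻¹⁹) = 39.6 V.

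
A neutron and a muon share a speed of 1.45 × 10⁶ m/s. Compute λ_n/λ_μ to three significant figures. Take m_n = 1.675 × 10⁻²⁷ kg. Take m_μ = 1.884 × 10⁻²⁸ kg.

At fixed v, p = mv so λ = h/(mv) ∝ 1/m.
λ_n/λ_μ = m_μ/m_n = 1.884 × 10⁻²⁸/1.675 × 10⁻²⁷ = 0.112.

λ_n/λ_μ = 0.112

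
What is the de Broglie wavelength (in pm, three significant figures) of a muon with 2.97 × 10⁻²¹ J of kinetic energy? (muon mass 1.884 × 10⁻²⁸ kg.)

p = √(2mKE) = √(2 × 1.884 × 10⁻²⁸ × 2.970 × 10⁻²¹) = 1.058 × 10⁻²⁴ kg·m/s.
λ = h/p = 6.626 × 10⁻³⁴ / 1.058 × 10⁻²⁴ = 6.26 × 10⁻¹⁰ m = 626 pm.

λ = 626 pm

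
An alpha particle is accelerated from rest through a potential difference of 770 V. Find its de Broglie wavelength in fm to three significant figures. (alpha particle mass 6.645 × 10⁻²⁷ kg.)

λ = 366 fm

KE = 2eV = 2 × 1.602 × 10⁻¹⁹ × 770.0 = 2.467 × 10⁻¹⁶ J.
p = √(2mKE) = √(2 × 6.645 × 10⁻²⁷ × 2.467 × 10⁻¹⁶) = 1.811 × 10⁻²¹ kg·m/s.
λ = h/p = 6.626 × 10⁻³⁴ / 1.811 × 10⁻²¹ = 3.66 × 10⁻¹³ m = 366 fm.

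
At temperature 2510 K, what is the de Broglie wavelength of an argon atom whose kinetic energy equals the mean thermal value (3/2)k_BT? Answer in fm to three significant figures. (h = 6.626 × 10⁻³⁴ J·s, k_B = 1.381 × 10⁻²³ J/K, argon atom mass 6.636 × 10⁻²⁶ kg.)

KE = (3/2)k_BT = 1.5 × 1.381 × 10⁻²³ × 2510 = 5.199 × 10⁻²⁰ J.
p = √(2mKE) = √(2 × 6.636 × 10⁻²⁶ × 5.199 × 10⁻²⁰) = 8.307 × 10⁻²³ kg·m/s.
λ = h/p = 7.98 × 10⁻¹² m = 7980 fm.

λ = 7980 fm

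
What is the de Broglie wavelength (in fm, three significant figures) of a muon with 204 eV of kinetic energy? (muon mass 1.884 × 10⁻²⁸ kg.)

λ = 5970 fm

KE = 204 eV = 3.268 × 10⁻¹⁷ J.
p = √(2mKE) = √(2 × 1.884 × 10⁻²⁸ × 3.268 × 10⁻¹⁷) = 1.110 × 10⁻²² kg·m/s.
λ = h/p = 6.626 × 10⁻³⁴ / 1.110 × 10⁻²² = 5.97 × 10⁻¹² m = 5970 fm.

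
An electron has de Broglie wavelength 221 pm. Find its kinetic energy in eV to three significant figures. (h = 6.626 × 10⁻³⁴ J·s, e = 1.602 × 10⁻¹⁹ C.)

p = h/λ = 6.626 × 10⁻³⁴ / 2.210 × 10⁻¹⁰ = 2.998 × 10⁻²⁴ kg·m/s.
KE = p²/(2m) = (2.998 × 10⁻²⁴)² / (2 × 9.109 × 10⁻³¹) = 4.934 × 10⁻¹⁸ J = 30.8 eV.

KE = 30.8 eV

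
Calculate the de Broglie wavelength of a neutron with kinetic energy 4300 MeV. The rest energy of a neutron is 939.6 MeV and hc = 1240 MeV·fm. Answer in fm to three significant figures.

λ = 0.241 fm

Total energy E = KE + m₀c² = 4300 + 939.6 = 5239.6 MeV.
(pc)² = E² − (m₀c²)² = (5239.6)² − (939.6)² = 2.657 × 10⁷ MeV², so pc = 5155 MeV.
λ = hc/(pc) = 1240 MeV·fm / 5155 MeV = 0.241 fm.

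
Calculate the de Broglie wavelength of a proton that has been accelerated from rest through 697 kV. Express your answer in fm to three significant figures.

λ = 34.3 fm

KE = eV = 1.602 × 10⁻¹⁹ × 6.970 × 10⁵ = 1.117 × 10⁻¹³ J.
p = √(2mKE) = √(2 × 1.673 × 10⁻²⁷ × 1.117 × 10⁻¹³) = 1.933 × 10⁻²⁰ kg·m/s.
λ = h/p = 6.626 × 10⁻³⁴ / 1.933 × 10⁻²⁰ = 3.43 × 10⁻¹⁴ m = 34.3 fm.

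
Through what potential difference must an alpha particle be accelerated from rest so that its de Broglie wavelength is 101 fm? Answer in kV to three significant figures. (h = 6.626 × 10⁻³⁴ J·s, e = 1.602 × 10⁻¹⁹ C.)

V = 10.1 kV

p = h/λ = 6.626 × 10⁻³⁴ / 1.010 × 10⁻¹³ = 6.560 × 10⁻²¹ kg·m/s.
KE = p²/(2m) = 3.238 × 10⁻¹⁵ J.
V = KE/2e = 3.238 × 10⁻¹⁵ / (2 × 1.602 × 10⁻¹⁹) = 10.1 kV.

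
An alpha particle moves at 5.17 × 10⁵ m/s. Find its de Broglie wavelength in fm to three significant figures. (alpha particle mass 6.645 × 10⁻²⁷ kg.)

p = mv = 6.645 × 10⁻²⁷ × 5.17 × 10⁵ = 3.435 × 10⁻²¹ kg·m/s.
λ = h/p = 6.626 × 10⁻³⁴ / 3.435 × 10⁻²¹ = 1.93 × 10⁻¹³ m = 193 fm.

λ = 193 fm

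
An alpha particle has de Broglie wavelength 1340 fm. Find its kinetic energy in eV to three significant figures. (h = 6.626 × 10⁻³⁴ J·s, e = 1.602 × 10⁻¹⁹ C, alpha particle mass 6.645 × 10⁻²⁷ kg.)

KE = 115 eV

p = h/λ = 6.626 × 10⁻³⁴ / 1.340 × 10⁻¹² = 4.945 × 10⁻²² kg·m/s.
KE = p²/(2m) = (4.945 × 10⁻²²)² / (2 × 6.645 × 10⁻²⁷) = 1.840 × 10⁻¹⁷ J = 115 eV.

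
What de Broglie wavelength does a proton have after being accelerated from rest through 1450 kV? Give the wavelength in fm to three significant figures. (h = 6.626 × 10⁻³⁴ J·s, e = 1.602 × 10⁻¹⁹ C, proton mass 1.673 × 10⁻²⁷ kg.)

λ = 23.8 fm

KE = eV = 1.602 × 10⁻¹⁹ × 1.450 × 10⁶ = 2.323 × 10⁻¹³ J.
p = √(2mKE) = √(2 × 1.673 × 10⁻²⁷ × 2.323 × 10⁻¹³) = 2.788 × 10⁻²⁰ kg·m/s.
λ = h/p = 6.626 × 10⁻³⁴ / 2.788 × 10⁻²⁰ = 2.38 × 10⁻¹⁴ m = 23.8 fm.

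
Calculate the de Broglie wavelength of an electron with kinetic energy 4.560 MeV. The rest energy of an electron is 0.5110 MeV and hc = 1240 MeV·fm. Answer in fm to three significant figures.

Total energy E = KE + m₀c² = 4.560 + 0.5110 = 5.0710 MeV.
(pc)² = E² − (m₀c²)² = (5.0710)² − (0.5110)² = 25.45 MeV², so pc = 5.045 MeV.
λ = hc/(pc) = 1240 MeV·fm / 5.045 MeV = 246 fm.

λ = 246 fm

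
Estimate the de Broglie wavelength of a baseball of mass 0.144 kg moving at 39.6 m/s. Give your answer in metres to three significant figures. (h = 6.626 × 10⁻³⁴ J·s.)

λ = 1.16 × 10⁻³⁴ m

p = mv = 0.144 × 39.6 = 5.702 kg·m/s.
λ = h/p = 6.626 × 10⁻³⁴ / 5.702 = 1.16 × 10⁻³⁴ m.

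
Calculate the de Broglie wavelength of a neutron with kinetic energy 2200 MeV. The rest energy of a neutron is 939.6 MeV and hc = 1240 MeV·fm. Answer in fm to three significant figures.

λ = 0.414 fm

Total energy E = KE + m₀c² = 2200 + 939.6 = 3139.6 MeV.
(pc)² = E² − (m₀c²)² = (3139.6)² − (939.6)² = 8.974 × 10⁶ MeV², so pc = 2996 MeV.
λ = hc/(pc) = 1240 MeV·fm / 2996 MeV = 0.414 fm.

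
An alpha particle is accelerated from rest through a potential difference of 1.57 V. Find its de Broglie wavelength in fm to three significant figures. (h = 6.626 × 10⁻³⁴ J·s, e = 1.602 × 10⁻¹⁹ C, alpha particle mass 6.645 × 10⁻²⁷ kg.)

λ = 8100 fm

KE = 2eV = 2 × 1.602 × 10⁻¹⁹ × 1.570 = 5.030 × 10⁻¹⁹ J.
p = √(2mKE) = √(2 × 6.645 × 10⁻²⁷ × 5.030 × 10⁻¹⁹) = 8.176 × 10⁻²³ kg·m/s.
λ = h/p = 6.626 × 10⁻³⁴ / 8.176 × 10⁻²³ = 8.10 × 10⁻¹² m = 8100 fm.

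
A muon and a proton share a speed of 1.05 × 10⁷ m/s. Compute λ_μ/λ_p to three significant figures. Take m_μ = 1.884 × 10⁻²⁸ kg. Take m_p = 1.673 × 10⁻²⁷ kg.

At fixed v, p = mv so λ = h/(mv) ∝ 1/m.
λ_μ/λ_p = m_p/m_μ = 1.673 × 10⁻²⁷/1.884 × 10⁻²⁸ = 8.88.

λ_μ/λ_p = 8.88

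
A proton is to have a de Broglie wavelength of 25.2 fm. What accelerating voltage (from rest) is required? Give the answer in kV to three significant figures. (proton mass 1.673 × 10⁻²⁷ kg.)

V = 1290 kV

p = h/λ = 6.626 × 10⁻³⁴ / 2.520 × 10⁻¹⁴ = 2.629 × 10⁻²⁰ kg·m/s.
KE = p²/(2m) = 2.066 × 10⁻¹³ J.
V = KE/e = 2.066 × 10⁻¹³ / (1.602 × 10⁻¹⁹) = 1290 kV.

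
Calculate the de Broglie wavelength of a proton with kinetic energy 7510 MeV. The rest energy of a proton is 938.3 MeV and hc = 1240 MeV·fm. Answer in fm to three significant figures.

Total energy E = KE + m₀c² = 7510 + 938.3 = 8448.3 MeV.
(pc)² = E² − (m₀c²)² = (8448.3)² − (938.3)² = 7.049 × 10⁷ MeV², so pc = 8396 MeV.
λ = hc/(pc) = 1240 MeV·fm / 8396 MeV = 0.148 fm.

λ = 0.148 fm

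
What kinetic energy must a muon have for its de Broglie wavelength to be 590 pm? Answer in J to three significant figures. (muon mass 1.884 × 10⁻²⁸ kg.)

KE = 3.35 × 10⁻²¹ J

p = h/λ = 6.626 × 10⁻³⁴ / 5.900 × 10⁻¹⁰ = 1.123 × 10⁻²⁴ kg·m/s.
KE = p²/(2m) = (1.123 × 10⁻²⁴)² / (2 × 1.884 × 10⁻²⁸) = 3.347 × 10⁻²¹ J = 3.35 × 10⁻²¹ J.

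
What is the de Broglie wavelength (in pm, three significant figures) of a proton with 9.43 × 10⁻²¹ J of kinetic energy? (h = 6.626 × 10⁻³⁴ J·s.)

λ = 118 pm

p = √(2mKE) = √(2 × 1.673 × 10⁻²⁷ × 9.430 × 10⁻²¹) = 5.617 × 10⁻²⁴ kg·m/s.
λ = h/p = 6.626 × 10⁻³⁴ / 5.617 × 10⁻²⁴ = 1.18 × 10⁻¹⁰ m = 118 pm.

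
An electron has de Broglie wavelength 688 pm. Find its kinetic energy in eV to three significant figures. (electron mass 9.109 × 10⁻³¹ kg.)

KE = 3.18 eV

p = h/λ = 6.626 × 10⁻³⁴ / 6.880 × 10⁻¹⁰ = 9.631 × 10⁻²⁵ kg·m/s.
KE = p²/(2m) = (9.631 × 10⁻²⁵)² / (2 × 9.109 × 10⁻³¹) = 5.091 × 10⁻¹⁹ J = 3.18 eV.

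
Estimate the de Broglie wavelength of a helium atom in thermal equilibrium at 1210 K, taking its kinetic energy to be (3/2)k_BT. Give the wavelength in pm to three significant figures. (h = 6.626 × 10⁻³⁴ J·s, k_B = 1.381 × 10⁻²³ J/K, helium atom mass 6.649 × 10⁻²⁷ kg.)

KE = (3/2)k_BT = 1.5 × 1.381 × 10⁻²³ × 1210 = 2.507 × 10⁻²⁰ J.
p = √(2mKE) = √(2 × 6.649 × 10⁻²⁷ × 2.507 × 10⁻²⁰) = 1.826 × 10⁻²³ kg·m/s.
λ = h/p = 3.63 × 10⁻¹¹ m = 36.3 pm.

λ = 36.3 pm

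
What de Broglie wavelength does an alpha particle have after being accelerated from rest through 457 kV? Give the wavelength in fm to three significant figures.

λ = 15.0 fm

KE = 2eV = 2 × 1.602 × 10⁻¹⁹ × 4.570 × 10⁵ = 1.464 × 10⁻¹³ J.
p = √(2mKE) = √(2 × 6.645 × 10⁻²⁷ × 1.464 × 10⁻¹³) = 4.411 × 10⁻²⁰ kg·m/s.
λ = h/p = 6.626 × 10⁻³⁴ / 4.411 × 10⁻²⁰ = 1.50 × 10⁻¹⁴ m = 15.0 fm.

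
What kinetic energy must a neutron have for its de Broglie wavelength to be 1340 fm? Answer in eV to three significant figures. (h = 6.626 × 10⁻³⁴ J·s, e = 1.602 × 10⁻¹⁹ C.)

p = h/λ = 6.626 × 10⁻³⁴ / 1.340 × 10⁻¹² = 4.945 × 10⁻²² kg·m/s.
KE = p²/(2m) = (4.945 × 10⁻²²)² / (2 × 1.675 × 10⁻²⁷) = 7.299 × 10⁻¹⁷ J = 456 eV.

KE = 456 eV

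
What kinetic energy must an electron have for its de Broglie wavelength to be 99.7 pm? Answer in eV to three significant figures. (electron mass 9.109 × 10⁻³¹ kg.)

KE = 151 eV

p = h/λ = 6.626 × 10⁻³⁴ / 9.970 × 10⁻¹¹ = 6.646 × 10⁻²⁴ kg·m/s.
KE = p²/(2m) = (6.646 × 10⁻²⁴)² / (2 × 9.109 × 10⁻³¹) = 2.424 × 10⁻¹⁷ J = 151 eV.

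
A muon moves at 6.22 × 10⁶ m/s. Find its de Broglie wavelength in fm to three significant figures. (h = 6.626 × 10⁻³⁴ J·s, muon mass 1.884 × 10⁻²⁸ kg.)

p = mv = 1.884 × 10⁻²⁸ × 6.22 × 10⁶ = 1.172 × 10⁻²¹ kg·m/s.
λ = h/p = 6.626 × 10⁻³⁴ / 1.172 × 10⁻²¹ = 5.65 × 10⁻¹³ m = 565 fm.

λ = 565 fm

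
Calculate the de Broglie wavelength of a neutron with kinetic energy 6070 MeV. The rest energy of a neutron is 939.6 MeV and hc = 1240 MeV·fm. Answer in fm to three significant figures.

Total energy E = KE + m₀c² = 6070 + 939.6 = 7009.6 MeV.
(pc)² = E² − (m₀c²)² = (7009.6)² − (939.6)² = 4.825 × 10⁷ MeV², so pc = 6946 MeV.
λ = hc/(pc) = 1240 MeV·fm / 6946 MeV = 0.179 fm.

λ = 0.179 fm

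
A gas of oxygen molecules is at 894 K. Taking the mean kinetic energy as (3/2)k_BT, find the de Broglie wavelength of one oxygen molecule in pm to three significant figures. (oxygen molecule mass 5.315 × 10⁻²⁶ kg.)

KE = (3/2)k_BT = 1.5 × 1.381 × 10⁻²³ × 894 = 1.852 × 10⁻²⁰ J.
p = √(2mKE) = √(2 × 5.315 × 10⁻²⁶ × 1.852 × 10⁻²⁰) = 4.437 × 10⁻²³ kg·m/s.
λ = h/p = 1.49 × 10⁻¹¹ m = 14.9 pm.

λ = 14.9 pm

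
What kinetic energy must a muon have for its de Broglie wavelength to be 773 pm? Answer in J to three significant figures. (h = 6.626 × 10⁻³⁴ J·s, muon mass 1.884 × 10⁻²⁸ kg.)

KE = 1.95 × 10⁻²¹ J

p = h/λ = 6.626 × 10⁻³⁴ / 7.730 × 10⁻¹⁰ = 8.572 × 10⁻²⁵ kg·m/s.
KE = p²/(2m) = (8.572 × 10⁻²⁵)² / (2 × 1.884 × 10⁻²⁸) = 1.950 × 10⁻²¹ J = 1.95 × 10⁻²¹ J.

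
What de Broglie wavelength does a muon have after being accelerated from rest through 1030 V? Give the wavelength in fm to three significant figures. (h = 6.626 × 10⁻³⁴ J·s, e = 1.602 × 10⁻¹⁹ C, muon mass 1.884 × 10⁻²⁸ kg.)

λ = 2660 fm

KE = eV = 1.602 × 10⁻¹⁹ × 1030 = 1.650 × 10⁻¹⁶ J.
p = √(2mKE) = √(2 × 1.884 × 10⁻²⁸ × 1.650 × 10⁻¹⁶) = 2.493 × 10⁻²² kg·m/s.
λ = h/p = 6.626 × 10⁻³⁴ / 2.493 × 10⁻²² = 2.66 × 10⁻¹² m = 2660 fm.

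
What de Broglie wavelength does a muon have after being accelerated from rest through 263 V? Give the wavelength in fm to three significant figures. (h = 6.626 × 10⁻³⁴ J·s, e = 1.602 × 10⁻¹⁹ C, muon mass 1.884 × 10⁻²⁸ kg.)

λ = 5260 fm

KE = eV = 1.602 × 10⁻¹⁹ × 263.0 = 4.213 × 10⁻¹⁷ J.
p = √(2mKE) = √(2 × 1.884 × 10⁻²⁸ × 4.213 × 10⁻¹⁷) = 1.260 × 10⁻²² kg·m/s.
λ = h/p = 6.626 × 10⁻³⁴ / 1.260 × 10⁻²² = 5.26 × 10⁻¹² m = 5260 fm.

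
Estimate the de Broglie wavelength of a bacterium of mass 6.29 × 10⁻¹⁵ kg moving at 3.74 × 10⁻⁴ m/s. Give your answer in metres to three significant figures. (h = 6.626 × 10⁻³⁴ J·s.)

p = mv = 6.29 × 10⁻¹⁵ × 3.74 × 10⁻⁴ = 2.352 × 10⁻¹⁸ kg·m/s.
λ = h/p = 6.626 × 10⁻³⁴ / 2.352 × 10⁻¹⁸ = 2.82 × 10⁻¹⁶ m.

λ = 2.82 × 10⁻¹⁶ m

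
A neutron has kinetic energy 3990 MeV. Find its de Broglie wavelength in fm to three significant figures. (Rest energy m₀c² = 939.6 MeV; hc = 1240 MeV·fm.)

Total energy E = KE + m₀c² = 3990 + 939.6 = 4929.6 MeV.
(pc)² = E² − (m₀c²)² = (4929.6)² − (939.6)² = 2.342 × 10⁷ MeV², so pc = 4839 MeV.
λ = hc/(pc) = 1240 MeV·fm / 4839 MeV = 0.256 fm.

λ = 0.256 fm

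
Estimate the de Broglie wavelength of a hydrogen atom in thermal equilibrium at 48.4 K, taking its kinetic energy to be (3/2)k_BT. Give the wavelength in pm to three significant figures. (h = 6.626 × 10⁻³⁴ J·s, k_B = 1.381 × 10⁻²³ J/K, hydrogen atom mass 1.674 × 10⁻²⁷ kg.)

λ = 362 pm

KE = (3/2)k_BT = 1.5 × 1.381 × 10⁻²³ × 48.4 = 1.003 × 10⁻²¹ J.
p = √(2mKE) = √(2 × 1.674 × 10⁻²⁷ × 1.003 × 10⁻²¹) = 1.832 × 10⁻²⁴ kg·m/s.
λ = h/p = 3.62 × 10⁻¹⁰ m = 362 pm.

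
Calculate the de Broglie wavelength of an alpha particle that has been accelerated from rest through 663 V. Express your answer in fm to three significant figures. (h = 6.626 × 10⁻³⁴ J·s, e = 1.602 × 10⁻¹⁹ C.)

KE = 2eV = 2 × 1.602 × 10⁻¹⁹ × 663.0 = 2.124 × 10⁻¹⁶ J.
p = √(2mKE) = √(2 × 6.645 × 10⁻²⁷ × 2.124 × 10⁻¹⁶) = 1.680 × 10⁻²¹ kg·m/s.
λ = h/p = 6.626 × 10⁻³⁴ / 1.680 × 10⁻²¹ = 3.94 × 10⁻¹³ m = 394 fm.

λ = 394 fm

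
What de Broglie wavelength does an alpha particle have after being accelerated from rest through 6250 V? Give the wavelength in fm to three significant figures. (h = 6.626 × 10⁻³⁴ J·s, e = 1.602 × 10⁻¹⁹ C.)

λ = 128 fm

KE = 2eV = 2 × 1.602 × 10⁻¹⁹ × 6250 = 2.003 × 10⁻¹⁵ J.
p = √(2mKE) = √(2 × 6.645 × 10⁻²⁷ × 2.003 × 10⁻¹⁵) = 5.159 × 10⁻²¹ kg·m/s.
λ = h/p = 6.626 × 10⁻³⁴ / 5.159 × 10⁻²¹ = 1.28 × 10⁻¹³ m = 128 fm.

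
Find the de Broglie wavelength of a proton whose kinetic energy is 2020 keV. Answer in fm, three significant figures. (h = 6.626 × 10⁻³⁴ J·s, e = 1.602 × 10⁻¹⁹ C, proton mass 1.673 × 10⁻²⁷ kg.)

λ = 20.1 fm

KE = 2020 keV = 3.236 × 10⁻¹³ J.
p = √(2mKE) = √(2 × 1.673 × 10⁻²⁷ × 3.236 × 10⁻¹³) = 3.291 × 10⁻²⁰ kg·m/s.
λ = h/p = 6.626 × 10⁻³⁴ / 3.291 × 10⁻²⁰ = 2.01 × 10⁻¹⁴ m = 20.1 fm.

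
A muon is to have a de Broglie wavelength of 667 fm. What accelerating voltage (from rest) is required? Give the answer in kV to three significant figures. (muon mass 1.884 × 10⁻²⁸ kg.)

V = 16.3 kV

p = h/λ = 6.626 × 10⁻³⁴ / 6.670 × 10⁻¹³ = 9.934 × 10⁻²² kg·m/s.
KE = p²/(2m) = 2.619 × 10⁻¹⁵ J.
V = KE/e = 2.619 × 10⁻¹⁵ / (1.602 × 10⁻¹⁹) = 16.3 kV.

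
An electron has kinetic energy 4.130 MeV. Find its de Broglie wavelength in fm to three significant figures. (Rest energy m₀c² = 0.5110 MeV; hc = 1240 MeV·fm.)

Total energy E = KE + m₀c² = 4.130 + 0.5110 = 4.6410 MeV.
(pc)² = E² − (m₀c²)² = (4.6410)² − (0.5110)² = 21.28 MeV², so pc = 4.613 MeV.
λ = hc/(pc) = 1240 MeV·fm / 4.613 MeV = 269 fm.

λ = 269 fm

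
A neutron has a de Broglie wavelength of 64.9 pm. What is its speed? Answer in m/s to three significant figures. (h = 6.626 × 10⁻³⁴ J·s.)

v = 6100 m/s

p = h/λ = 6.626 × 10⁻³⁴ / 6.490 × 10⁻¹¹ = 1.021 × 10⁻²³ kg·m/s.
v = p/m = 1.021 × 10⁻²³ / 1.675 × 10⁻²⁷ = 6.10 × 10³ m/s = 6100 m/s.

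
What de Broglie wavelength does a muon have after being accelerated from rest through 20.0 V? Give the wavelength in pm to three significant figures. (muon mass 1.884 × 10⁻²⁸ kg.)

λ = 19.1 pm

KE = eV = 1.602 × 10⁻¹⁹ × 20.00 = 3.204 × 10⁻¹⁸ J.
p = √(2mKE) = √(2 × 1.884 × 10⁻²⁸ × 3.204 × 10⁻¹⁸) = 3.475 × 10⁻²³ kg·m/s.
λ = h/p = 6.626 × 10⁻³⁴ / 3.475 × 10⁻²³ = 1.91 × 10⁻¹¹ m = 19.1 pm.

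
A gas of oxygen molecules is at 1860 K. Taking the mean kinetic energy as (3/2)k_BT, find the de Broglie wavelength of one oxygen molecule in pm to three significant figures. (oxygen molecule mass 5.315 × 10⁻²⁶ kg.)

KE = (3/2)k_BT = 1.5 × 1.381 × 10⁻²³ × 1860 = 3.853 × 10⁻²⁰ J.
p = √(2mKE) = √(2 × 5.315 × 10⁻²⁶ × 3.853 × 10⁻²⁰) = 6.400 × 10⁻²³ kg·m/s.
λ = h/p = 1.04 × 10⁻¹¹ m = 10.4 pm.

λ = 10.4 pm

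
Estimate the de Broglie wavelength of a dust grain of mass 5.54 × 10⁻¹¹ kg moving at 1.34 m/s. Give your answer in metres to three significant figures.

λ = 8.93 × 10⁻²⁴ m

p = mv = 5.54 × 10⁻¹¹ × 1.34 = 7.424 × 10⁻¹¹ kg·m/s.
λ = h/p = 6.626 × 10⁻³⁴ / 7.424 × 10⁻¹¹ = 8.93 × 10⁻²⁴ m.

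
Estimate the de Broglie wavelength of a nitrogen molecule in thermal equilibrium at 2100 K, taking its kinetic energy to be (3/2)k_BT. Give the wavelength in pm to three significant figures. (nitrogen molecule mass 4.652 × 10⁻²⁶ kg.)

KE = (3/2)k_BT = 1.5 × 1.381 × 10⁻²³ × 2100 = 4.350 × 10⁻²⁰ J.
p = √(2mKE) = √(2 × 4.652 × 10⁻²⁶ × 4.350 × 10⁻²⁰) = 6.362 × 10⁻²³ kg·m/s.
λ = h/p = 1.04 × 10⁻¹¹ m = 10.4 pm.

λ = 10.4 pm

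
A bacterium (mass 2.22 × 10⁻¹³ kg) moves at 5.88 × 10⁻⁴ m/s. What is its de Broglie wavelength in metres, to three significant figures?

λ = 5.08 × 10⁻¹⁸ m

p = mv = 2.22 × 10⁻¹³ × 5.88 × 10⁻⁴ = 1.305 × 10⁻¹⁶ kg·m/s.
λ = h/p = 6.626 × 10⁻³⁴ / 1.305 × 10⁻¹⁶ = 5.08 × 10⁻¹⁸ m.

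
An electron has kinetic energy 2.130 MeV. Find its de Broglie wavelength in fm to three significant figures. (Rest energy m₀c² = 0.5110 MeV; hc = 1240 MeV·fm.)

λ = 479 fm

Total energy E = KE + m₀c² = 2.130 + 0.5110 = 2.6410 MeV.
(pc)² = E² − (m₀c²)² = (2.6410)² − (0.5110)² = 6.714 MeV², so pc = 2.591 MeV.
λ = hc/(pc) = 1240 MeV·fm / 2.591 MeV = 479 fm.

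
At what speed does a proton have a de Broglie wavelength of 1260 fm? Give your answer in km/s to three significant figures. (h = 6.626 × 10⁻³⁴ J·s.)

v = 314 km/s

p = h/λ = 6.626 × 10⁻³⁴ / 1.260 × 10⁻¹² = 5.259 × 10⁻²² kg·m/s.
v = p/m = 5.259 × 10⁻²² / 1.673 × 10⁻²⁷ = 3.14 × 10⁵ m/s = 314 km/s.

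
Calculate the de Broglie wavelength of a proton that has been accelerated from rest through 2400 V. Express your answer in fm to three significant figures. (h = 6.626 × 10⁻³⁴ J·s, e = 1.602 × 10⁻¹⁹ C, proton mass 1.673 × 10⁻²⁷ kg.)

λ = 584 fm

KE = eV = 1.602 × 10⁻¹⁹ × 2400 = 3.845 × 10⁻¹⁶ J.
p = √(2mKE) = √(2 × 1.673 × 10⁻²⁷ × 3.845 × 10⁻¹⁶) = 1.134 × 10⁻²¹ kg·m/s.
λ = h/p = 6.626 × 10⁻³⁴ / 1.134 × 10⁻²¹ = 5.84 × 10⁻¹³ m = 584 fm.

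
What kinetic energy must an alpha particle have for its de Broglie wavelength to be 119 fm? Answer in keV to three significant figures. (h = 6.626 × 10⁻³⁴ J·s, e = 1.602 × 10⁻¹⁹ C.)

p = h/λ = 6.626 × 10⁻³⁴ / 1.190 × 10⁻¹³ = 5.568 × 10⁻²¹ kg·m/s.
KE = p²/(2m) = (5.568 × 10⁻²¹)² / (2 × 6.645 × 10⁻²⁷) = 2.333 × 10⁻¹⁵ J = 14.6 keV.

KE = 14.6 keV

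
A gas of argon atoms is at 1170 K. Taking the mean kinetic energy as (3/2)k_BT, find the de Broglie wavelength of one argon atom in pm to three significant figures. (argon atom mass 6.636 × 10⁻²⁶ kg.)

KE = (3/2)k_BT = 1.5 × 1.381 × 10⁻²³ × 1170 = 2.424 × 10⁻²⁰ J.
p = √(2mKE) = √(2 × 6.636 × 10⁻²⁶ × 2.424 × 10⁻²⁰) = 5.672 × 10⁻²³ kg·m/s.
λ = h/p = 1.17 × 10⁻¹¹ m = 11.7 pm.

λ = 11.7 pm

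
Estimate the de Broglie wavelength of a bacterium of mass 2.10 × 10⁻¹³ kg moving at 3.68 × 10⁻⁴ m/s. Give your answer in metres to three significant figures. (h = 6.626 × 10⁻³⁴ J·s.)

p = mv = 2.10 × 10⁻¹³ × 3.68 × 10⁻⁴ = 7.728 × 10⁻¹⁷ kg·m/s.
λ = h/p = 6.626 × 10⁻³⁴ / 7.728 × 10⁻¹⁷ = 8.57 × 10⁻¹⁸ m.

λ = 8.57 × 10⁻¹⁸ m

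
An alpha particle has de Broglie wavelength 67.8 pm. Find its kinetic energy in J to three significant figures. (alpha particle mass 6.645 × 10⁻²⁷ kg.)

KE = 7.19 × 10⁻²¹ J

p = h/λ = 6.626 × 10⁻³⁴ / 6.780 × 10⁻¹¹ = 9.773 × 10⁻²⁴ kg·m/s.
KE = p²/(2m) = (9.773 × 10⁻²⁴)² / (2 × 6.645 × 10⁻²⁷) = 7.187 × 10⁻²¹ J = 7.19 × 10⁻²¹ J.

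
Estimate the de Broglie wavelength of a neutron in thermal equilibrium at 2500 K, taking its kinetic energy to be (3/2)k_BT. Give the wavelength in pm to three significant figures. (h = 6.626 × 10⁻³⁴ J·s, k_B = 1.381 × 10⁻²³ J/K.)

KE = (3/2)k_BT = 1.5 × 1.381 × 10⁻²³ × 2500 = 5.179 × 10⁻²⁰ J.
p = √(2mKE) = √(2 × 1.675 × 10⁻²⁷ × 5.179 × 10⁻²⁰) = 1.317 × 10⁻²³ kg·m/s.
λ = h/p = 5.03 × 10⁻¹¹ m = 50.3 pm.

λ = 50.3 pm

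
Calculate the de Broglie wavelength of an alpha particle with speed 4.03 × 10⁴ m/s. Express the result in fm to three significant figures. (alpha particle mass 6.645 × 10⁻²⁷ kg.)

λ = 2470 fm

p = mv = 6.645 × 10⁻²⁷ × 4.03 × 10⁴ = 2.678 × 10⁻²² kg·m/s.
λ = h/p = 6.626 × 10⁻³⁴ / 2.678 × 10⁻²² = 2.47 × 10⁻¹² m = 2470 fm.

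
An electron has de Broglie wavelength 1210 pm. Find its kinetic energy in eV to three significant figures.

p = h/λ = 6.626 × 10⁻³⁴ / 1.210 × 10⁻⁹ = 5.476 × 10⁻²⁵ kg·m/s.
KE = p²/(2m) = (5.476 × 10⁻²⁵)² / (2 × 9.109 × 10⁻³¹) = 1.646 × 10⁻¹⁹ J = 1.03 eV.

KE = 1.03 eV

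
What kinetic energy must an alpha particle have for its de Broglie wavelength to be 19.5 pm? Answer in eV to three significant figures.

p = h/λ = 6.626 × 10⁻³⁴ / 1.950 × 10⁻¹¹ = 3.398 × 10⁻²³ kg·m/s.
KE = p²/(2m) = (3.398 × 10⁻²³)² / (2 × 6.645 × 10⁻²⁷) = 8.688 × 10⁻²⁰ J = 0.542 eV.

KE = 0.542 eV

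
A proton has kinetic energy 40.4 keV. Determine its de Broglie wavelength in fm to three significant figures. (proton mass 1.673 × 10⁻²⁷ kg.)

KE = 40.4 keV = 6.472 × 10⁻¹⁵ J.
p = √(2mKE) = √(2 × 1.673 × 10⁻²⁷ × 6.472 × 10⁻¹⁵) = 4.654 × 10⁻²¹ kg·m/s.
λ = h/p = 6.626 × 10⁻³⁴ / 4.654 × 10⁻²¹ = 1.42 × 10⁻¹³ m = 142 fm.

λ = 142 fm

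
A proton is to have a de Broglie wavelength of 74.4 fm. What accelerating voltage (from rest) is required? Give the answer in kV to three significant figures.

p = h/λ = 6.626 × 10⁻³⁴ / 7.440 × 10⁻¹⁴ = 8.906 × 10⁻²¹ kg·m/s.
KE = p²/(2m) = 2.370 × 10⁻¹⁴ J.
V = KE/e = 2.370 × 10⁻¹⁴ / (1.602 × 10⁻¹⁹) = 148 kV.

V = 148 kV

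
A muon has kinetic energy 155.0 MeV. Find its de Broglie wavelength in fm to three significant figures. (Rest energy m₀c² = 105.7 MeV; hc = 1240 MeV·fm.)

λ = 5.20 fm

Total energy E = KE + m₀c² = 155.0 + 105.7 = 260.7 MeV.
(pc)² = E² − (m₀c²)² = (260.7)² − (105.7)² = 5.679 × 10⁴ MeV², so pc = 238.3 MeV.
λ = hc/(pc) = 1240 MeV·fm / 238.3 MeV = 5.20 fm.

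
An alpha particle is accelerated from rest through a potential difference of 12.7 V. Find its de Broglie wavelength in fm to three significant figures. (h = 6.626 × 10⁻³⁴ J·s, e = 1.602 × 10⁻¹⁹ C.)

KE = 2eV = 2 × 1.602 × 10⁻¹⁹ × 12.70 = 4.069 × 10⁻¹⁸ J.
p = √(2mKE) = √(2 × 6.645 × 10⁻²⁷ × 4.069 × 10⁻¹⁸) = 2.325 × 10⁻²² kg·m/s.
λ = h/p = 6.626 × 10⁻³⁴ / 2.325 × 10⁻²² = 2.85 × 10⁻¹² m = 2850 fm.

λ = 2850 fm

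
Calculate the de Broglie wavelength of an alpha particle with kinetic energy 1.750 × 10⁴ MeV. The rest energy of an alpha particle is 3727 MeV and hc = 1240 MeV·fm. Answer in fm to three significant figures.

λ = 0.0593 fm

Total energy E = KE + m₀c² = 1.750 × 10⁴ + 3727 = 21227 MeV.
(pc)² = E² − (m₀c²)² = (21227)² − (3727)² = 4.367 × 10⁸ MeV², so pc = 2.090 × 10⁴ MeV.
λ = hc/(pc) = 1240 MeV·fm / 2.090 × 10⁴ MeV = 0.0593 fm.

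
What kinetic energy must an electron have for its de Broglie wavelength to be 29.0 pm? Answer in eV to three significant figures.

p = h/λ = 6.626 × 10⁻³⁴ / 2.900 × 10⁻¹¹ = 2.285 × 10⁻²³ kg·m/s.
KE = p²/(2m) = (2.285 × 10⁻²³)² / (2 × 9.109 × 10⁻³¹) = 2.866 × 10⁻¹⁶ J = 1790 eV.

KE = 1790 eV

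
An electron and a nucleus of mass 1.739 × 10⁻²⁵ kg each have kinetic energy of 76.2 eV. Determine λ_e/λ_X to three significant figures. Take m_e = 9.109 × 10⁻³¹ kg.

λ_e/λ_X = 437

At fixed KE, p = √(2mKE) so λ = h/p ∝ 1/√m.
λ_e/λ_X = √(m_X/m_e) = √(1.739 × 10⁻²⁵/9.109 × 10⁻³¹) = √(1.909 × 10⁵) = 437.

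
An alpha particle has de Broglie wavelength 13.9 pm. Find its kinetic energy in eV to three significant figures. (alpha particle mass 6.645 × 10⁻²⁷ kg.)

p = h/λ = 6.626 × 10⁻³⁴ / 1.390 × 10⁻¹¹ = 4.767 × 10⁻²³ kg·m/s.
KE = p²/(2m) = (4.767 × 10⁻²³)² / (2 × 6.645 × 10⁻²⁷) = 1.710 × 10⁻¹⁹ J = 1.07 eV.

KE = 1.07 eV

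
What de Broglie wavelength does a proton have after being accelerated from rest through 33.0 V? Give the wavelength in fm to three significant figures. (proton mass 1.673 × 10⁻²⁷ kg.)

λ = 4980 fm

KE = eV = 1.602 × 10⁻¹⁹ × 33.00 = 5.287 × 10⁻¹⁸ J.
p = √(2mKE) = √(2 × 1.673 × 10⁻²⁷ × 5.287 × 10⁻¹⁸) = 1.330 × 10⁻²² kg·m/s.
λ = h/p = 6.626 × 10⁻³⁴ / 1.330 × 10⁻²² = 4.98 × 10⁻¹² m = 4980 fm.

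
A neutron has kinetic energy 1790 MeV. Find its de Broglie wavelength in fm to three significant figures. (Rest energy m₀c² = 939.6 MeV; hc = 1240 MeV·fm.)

Total energy E = KE + m₀c² = 1790 + 939.6 = 2729.6 MeV.
(pc)² = E² − (m₀c²)² = (2729.6)² − (939.6)² = 6.568 × 10⁶ MeV², so pc = 2563 MeV.
λ = hc/(pc) = 1240 MeV·fm / 2563 MeV = 0.484 fm.

λ = 0.484 fm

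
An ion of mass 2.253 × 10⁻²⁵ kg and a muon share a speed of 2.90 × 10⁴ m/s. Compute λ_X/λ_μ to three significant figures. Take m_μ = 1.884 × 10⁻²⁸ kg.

λ_X/λ_μ = 8.36 × 10⁻⁴

At fixed v, p = mv so λ = h/(mv) ∝ 1/m.
λ_X/λ_μ = m_μ/m_X = 1.884 × 10⁻²⁸/2.253 × 10⁻²⁵ = 8.36 × 10⁻⁴.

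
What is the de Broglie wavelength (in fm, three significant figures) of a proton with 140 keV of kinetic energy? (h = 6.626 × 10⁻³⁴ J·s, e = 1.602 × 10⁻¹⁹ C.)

KE = 140 keV = 2.243 × 10⁻¹⁴ J.
p = √(2mKE) = √(2 × 1.673 × 10⁻²⁷ × 2.243 × 10⁻¹⁴) = 8.663 × 10⁻²¹ kg·m/s.
λ = h/p = 6.626 × 10⁻³⁴ / 8.663 × 10⁻²¹ = 7.65 × 10⁻¹⁴ m = 76.5 fm.

λ = 76.5 fm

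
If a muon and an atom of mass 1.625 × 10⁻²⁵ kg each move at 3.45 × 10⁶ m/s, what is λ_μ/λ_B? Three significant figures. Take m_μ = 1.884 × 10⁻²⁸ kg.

At fixed v, p = mv so λ = h/(mv) ∝ 1/m.
λ_μ/λ_B = m_B/m_μ = 1.625 × 10⁻²⁵/1.884 × 10⁻²⁸ = 863.

λ_μ/λ_B = 863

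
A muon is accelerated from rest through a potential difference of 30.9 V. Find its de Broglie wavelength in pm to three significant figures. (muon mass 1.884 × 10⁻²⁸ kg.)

λ = 15.3 pm

KE = eV = 1.602 × 10⁻¹⁹ × 30.90 = 4.950 × 10⁻¹⁸ J.
p = √(2mKE) = √(2 × 1.884 × 10⁻²⁸ × 4.950 × 10⁻¹⁸) = 4.319 × 10⁻²³ kg·m/s.
λ = h/p = 6.626 × 10⁻³⁴ / 4.319 × 10⁻²³ = 1.53 × 10⁻¹¹ m = 15.3 pm.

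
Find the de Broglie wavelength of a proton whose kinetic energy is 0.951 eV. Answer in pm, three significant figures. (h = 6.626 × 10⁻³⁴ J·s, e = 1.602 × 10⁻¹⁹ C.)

λ = 29.3 pm

KE = 0.951 eV = 1.524 × 10⁻¹⁹ J.
p = √(2mKE) = √(2 × 1.673 × 10⁻²⁷ × 1.524 × 10⁻¹⁹) = 2.258 × 10⁻²³ kg·m/s.
λ = h/p = 6.626 × 10⁻³⁴ / 2.258 × 10⁻²³ = 2.93 × 10⁻¹¹ m = 29.3 pm.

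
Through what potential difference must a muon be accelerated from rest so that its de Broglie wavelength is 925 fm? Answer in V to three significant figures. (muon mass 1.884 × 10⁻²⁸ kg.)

p = h/λ = 6.626 × 10⁻³⁴ / 9.250 × 10⁻¹³ = 7.163 × 10⁻²² kg·m/s.
KE = p²/(2m) = 1.362 × 10⁻¹⁵ J.
V = KE/e = 1.362 × 10⁻¹⁵ / (1.602 × 10⁻¹⁹) = 8500 V.

V = 8500 V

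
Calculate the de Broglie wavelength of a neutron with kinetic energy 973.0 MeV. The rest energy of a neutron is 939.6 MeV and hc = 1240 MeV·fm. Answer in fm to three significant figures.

Total energy E = KE + m₀c² = 973.0 + 939.6 = 1912.6 MeV.
(pc)² = E² − (m₀c²)² = (1912.6)² − (939.6)² = 2.775 × 10⁶ MeV², so pc = 1666 MeV.
λ = hc/(pc) = 1240 MeV·fm / 1666 MeV = 0.744 fm.

λ = 0.744 fm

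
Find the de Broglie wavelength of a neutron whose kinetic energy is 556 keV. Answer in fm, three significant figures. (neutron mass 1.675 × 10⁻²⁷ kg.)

λ = 38.4 fm

KE = 556 keV = 8.907 × 10⁻¹⁴ J.
p = √(2mKE) = √(2 × 1.675 × 10⁻²⁷ × 8.907 × 10⁻¹⁴) = 1.727 × 10⁻²⁰ kg·m/s.
λ = h/p = 6.626 × 10⁻³⁴ / 1.727 × 10⁻²⁰ = 3.84 × 10⁻¹⁴ m = 38.4 fm.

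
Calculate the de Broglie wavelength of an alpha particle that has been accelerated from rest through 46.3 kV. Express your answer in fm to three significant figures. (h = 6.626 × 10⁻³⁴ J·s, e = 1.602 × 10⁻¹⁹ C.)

λ = 47.2 fm

KE = 2eV = 2 × 1.602 × 10⁻¹⁹ × 4.630 × 10⁴ = 1.483 × 10⁻¹⁴ J.
p = √(2mKE) = √(2 × 6.645 × 10⁻²⁷ × 1.483 × 10⁻¹⁴) = 1.404 × 10⁻²⁰ kg·m/s.
λ = h/p = 6.626 × 10⁻³⁴ / 1.404 × 10⁻²⁰ = 4.72 × 10⁻¹⁴ m = 47.2 fm.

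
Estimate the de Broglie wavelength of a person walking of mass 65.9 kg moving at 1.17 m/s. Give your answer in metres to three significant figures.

p = mv = 65.9 × 1.17 = 7.710 × 10¹ kg·m/s.
λ = h/p = 6.626 × 10⁻³⁴ / 7.710 × 10¹ = 8.59 × 10⁻³⁶ m.

λ = 8.59 × 10⁻³⁶ m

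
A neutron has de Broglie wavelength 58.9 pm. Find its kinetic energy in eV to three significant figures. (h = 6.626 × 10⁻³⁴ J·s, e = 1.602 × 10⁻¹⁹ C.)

p = h/λ = 6.626 × 10⁻³⁴ / 5.890 × 10⁻¹¹ = 1.125 × 10⁻²³ kg·m/s.
KE = p²/(2m) = (1.125 × 10⁻²³)² / (2 × 1.675 × 10⁻²⁷) = 3.778 × 10⁻²⁰ J = 0.236 eV.

KE = 0.236 eV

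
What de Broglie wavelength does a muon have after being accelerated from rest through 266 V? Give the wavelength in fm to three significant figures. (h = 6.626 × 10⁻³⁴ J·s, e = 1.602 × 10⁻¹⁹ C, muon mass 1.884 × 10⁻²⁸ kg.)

KE = eV = 1.602 × 10⁻¹⁹ × 266.0 = 4.261 × 10⁻¹⁷ J.
p = √(2mKE) = √(2 × 1.884 × 10⁻²⁸ × 4.261 × 10⁻¹⁷) = 1.267 × 10⁻²² kg·m/s.
λ = h/p = 6.626 × 10⁻³⁴ / 1.267 × 10⁻²² = 5.23 × 10⁻¹² m = 5230 fm.

λ = 5230 fm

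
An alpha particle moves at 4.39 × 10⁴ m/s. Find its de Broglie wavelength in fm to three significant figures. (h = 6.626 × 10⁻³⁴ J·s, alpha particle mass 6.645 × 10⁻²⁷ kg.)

λ = 2270 fm

p = mv = 6.645 × 10⁻²⁷ × 4.39 × 10⁴ = 2.917 × 10⁻²² kg·m/s.
λ = h/p = 6.626 × 10⁻³⁴ / 2.917 × 10⁻²² = 2.27 × 10⁻¹² m = 2270 fm.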